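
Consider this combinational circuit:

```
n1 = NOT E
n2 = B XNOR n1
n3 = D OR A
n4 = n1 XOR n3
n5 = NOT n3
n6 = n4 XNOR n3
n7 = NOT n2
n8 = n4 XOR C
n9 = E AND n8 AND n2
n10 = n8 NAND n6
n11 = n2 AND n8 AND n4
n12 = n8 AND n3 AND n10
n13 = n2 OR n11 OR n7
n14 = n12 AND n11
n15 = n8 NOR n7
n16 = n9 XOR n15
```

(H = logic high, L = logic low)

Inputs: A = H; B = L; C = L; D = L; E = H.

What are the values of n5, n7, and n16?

n5 = L  n7 = L  n16 = H

n1 = NOT E = NOT H = L
n2 = B XNOR n1 = L XNOR L = H
n3 = D OR A = L OR H = H
n4 = n1 XOR n3 = L XOR H = H
n5 = NOT n3 = NOT H = L
n7 = NOT n2 = NOT H = L
n8 = n4 XOR C = H XOR L = H
n9 = E AND n8 AND n2 = H AND H AND H = H
n15 = n8 NOR n7 = H NOR L = L
n16 = n9 XOR n15 = H XOR L = H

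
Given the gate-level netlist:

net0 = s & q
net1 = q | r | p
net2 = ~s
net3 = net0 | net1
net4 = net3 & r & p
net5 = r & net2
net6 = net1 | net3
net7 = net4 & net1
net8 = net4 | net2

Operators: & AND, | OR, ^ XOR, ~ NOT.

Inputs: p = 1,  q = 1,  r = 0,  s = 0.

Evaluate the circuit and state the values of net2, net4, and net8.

net0 = s AND q = 0 AND 1 = 0
net1 = q OR r OR p = 1 OR 0 OR 1 = 1
net2 = NOT s = NOT 0 = 1
net3 = net0 OR net1 = 0 OR 1 = 1
net4 = net3 AND r AND p = 1 AND 0 AND 1 = 0
net8 = net4 OR net2 = 0 OR 1 = 1

net2 = 1, net4 = 0, net8 = 1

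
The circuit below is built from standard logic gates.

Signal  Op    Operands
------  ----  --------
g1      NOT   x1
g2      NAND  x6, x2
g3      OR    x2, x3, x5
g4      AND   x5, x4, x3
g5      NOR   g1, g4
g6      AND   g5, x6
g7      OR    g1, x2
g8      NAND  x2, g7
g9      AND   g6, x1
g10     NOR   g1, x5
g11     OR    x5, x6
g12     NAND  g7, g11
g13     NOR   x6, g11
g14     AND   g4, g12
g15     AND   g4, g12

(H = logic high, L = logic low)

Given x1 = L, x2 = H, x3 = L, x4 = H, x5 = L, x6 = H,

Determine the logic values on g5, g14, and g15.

g1 = NOT x1 = NOT L = H
g4 = x5 AND x4 AND x3 = L AND H AND L = L
g5 = g1 NOR g4 = H NOR L = L
g7 = g1 OR x2 = H OR H = H
g11 = x5 OR x6 = L OR H = H
g12 = g7 NAND g11 = H NAND H = L
g14 = g4 AND g12 = L AND L = L
g15 = g4 AND g12 = L AND L = L

g5 = L; g14 = L; g15 = L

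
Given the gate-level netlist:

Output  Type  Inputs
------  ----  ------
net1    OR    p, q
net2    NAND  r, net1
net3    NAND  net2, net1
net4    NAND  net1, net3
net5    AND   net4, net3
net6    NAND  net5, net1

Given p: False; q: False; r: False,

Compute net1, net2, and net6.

net1 = False, net2 = True, net6 = True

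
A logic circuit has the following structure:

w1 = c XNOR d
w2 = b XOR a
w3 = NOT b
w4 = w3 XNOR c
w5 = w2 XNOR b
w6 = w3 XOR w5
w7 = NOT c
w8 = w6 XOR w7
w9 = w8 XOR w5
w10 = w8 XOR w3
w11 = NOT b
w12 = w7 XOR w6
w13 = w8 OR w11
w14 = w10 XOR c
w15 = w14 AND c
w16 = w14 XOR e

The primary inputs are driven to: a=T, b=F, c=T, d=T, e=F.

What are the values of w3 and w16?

w2 = b XOR a = F XOR T = T
w3 = NOT b = NOT F = T
w5 = w2 XNOR b = T XNOR F = F
w6 = w3 XOR w5 = T XOR F = T
w7 = NOT c = NOT T = F
w8 = w6 XOR w7 = T XOR F = T
w10 = w8 XOR w3 = T XOR T = F
w14 = w10 XOR c = F XOR T = T
w16 = w14 XOR e = T XOR F = T

w3 = T, w16 = T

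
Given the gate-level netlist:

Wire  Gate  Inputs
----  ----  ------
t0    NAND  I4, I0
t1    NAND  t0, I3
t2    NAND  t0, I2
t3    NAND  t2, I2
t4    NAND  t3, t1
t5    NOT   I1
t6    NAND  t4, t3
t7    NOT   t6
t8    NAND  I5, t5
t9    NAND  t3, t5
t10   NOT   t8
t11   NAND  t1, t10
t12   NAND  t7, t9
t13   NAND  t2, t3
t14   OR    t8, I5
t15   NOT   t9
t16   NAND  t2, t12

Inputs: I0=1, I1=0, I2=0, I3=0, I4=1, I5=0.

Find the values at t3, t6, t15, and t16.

t0 = I4 NAND I0 = 1 NAND 1 = 0
t1 = t0 NAND I3 = 0 NAND 0 = 1
t2 = t0 NAND I2 = 0 NAND 0 = 1
t3 = t2 NAND I2 = 1 NAND 0 = 1
t4 = t3 NAND t1 = 1 NAND 1 = 0
t5 = NOT I1 = NOT 0 = 1
t6 = t4 NAND t3 = 0 NAND 1 = 1
t7 = NOT t6 = NOT 1 = 0
t9 = t3 NAND t5 = 1 NAND 1 = 0
t12 = t7 NAND t9 = 0 NAND 0 = 1
t15 = NOT t9 = NOT 0 = 1
t16 = t2 NAND t12 = 1 NAND 1 = 0

t3 = 1, t6 = 1, t15 = 1, t16 = 0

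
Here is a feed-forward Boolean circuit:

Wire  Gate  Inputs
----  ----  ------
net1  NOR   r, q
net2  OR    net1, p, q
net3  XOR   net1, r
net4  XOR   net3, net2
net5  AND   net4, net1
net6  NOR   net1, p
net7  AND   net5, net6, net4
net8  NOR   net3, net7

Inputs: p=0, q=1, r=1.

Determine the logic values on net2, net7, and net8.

net2 = 1; net7 = 0; net8 = 0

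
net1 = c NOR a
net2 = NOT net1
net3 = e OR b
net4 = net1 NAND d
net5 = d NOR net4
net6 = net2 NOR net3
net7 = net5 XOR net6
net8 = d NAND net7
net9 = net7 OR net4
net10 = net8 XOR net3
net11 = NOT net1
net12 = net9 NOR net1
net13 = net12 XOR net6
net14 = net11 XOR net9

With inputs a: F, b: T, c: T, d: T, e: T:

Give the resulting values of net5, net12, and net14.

net1 = c NOR a = T NOR F = F
net2 = NOT net1 = NOT F = T
net3 = e OR b = T OR T = T
net4 = net1 NAND d = F NAND T = T
net5 = d NOR net4 = T NOR T = F
net6 = net2 NOR net3 = T NOR T = F
net7 = net5 XOR net6 = F XOR F = F
net9 = net7 OR net4 = F OR T = T
net11 = NOT net1 = NOT F = T
net12 = net9 NOR net1 = T NOR F = F
net14 = net11 XOR net9 = T XOR T = F

net5 = F, net12 = F, net14 = F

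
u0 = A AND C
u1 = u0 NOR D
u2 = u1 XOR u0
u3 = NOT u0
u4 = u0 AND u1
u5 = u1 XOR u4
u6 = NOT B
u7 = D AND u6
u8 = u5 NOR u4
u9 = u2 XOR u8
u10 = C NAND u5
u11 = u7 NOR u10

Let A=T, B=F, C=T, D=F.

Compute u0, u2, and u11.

u0 = T, u2 = T, u11 = F

u0 = A AND C = T AND T = T
u1 = u0 NOR D = T NOR F = F
u2 = u1 XOR u0 = F XOR T = T
u4 = u0 AND u1 = T AND F = F
u5 = u1 XOR u4 = F XOR F = F
u6 = NOT B = NOT F = T
u7 = D AND u6 = F AND T = F
u10 = C NAND u5 = T NAND F = T
u11 = u7 NOR u10 = F NOR T = F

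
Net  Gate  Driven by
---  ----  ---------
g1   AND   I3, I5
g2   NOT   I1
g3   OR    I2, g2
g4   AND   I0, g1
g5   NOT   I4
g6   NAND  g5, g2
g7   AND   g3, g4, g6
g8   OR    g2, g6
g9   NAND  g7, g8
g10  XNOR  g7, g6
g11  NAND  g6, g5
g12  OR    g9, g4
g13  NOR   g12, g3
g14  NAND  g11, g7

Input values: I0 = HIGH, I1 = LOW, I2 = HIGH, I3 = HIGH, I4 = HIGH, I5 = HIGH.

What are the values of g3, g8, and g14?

g3 = HIGH; g8 = HIGH; g14 = LOW

g1 = I3 AND I5 = HIGH AND HIGH = HIGH
g2 = NOT I1 = NOT LOW = HIGH
g3 = I2 OR g2 = HIGH OR HIGH = HIGH
g4 = I0 AND g1 = HIGH AND HIGH = HIGH
g5 = NOT I4 = NOT HIGH = LOW
g6 = g5 NAND g2 = LOW NAND HIGH = HIGH
g7 = g3 AND g4 AND g6 = HIGH AND HIGH AND HIGH = HIGH
g8 = g2 OR g6 = HIGH OR HIGH = HIGH
g11 = g6 NAND g5 = HIGH NAND LOW = HIGH
g14 = g11 NAND g7 = HIGH NAND HIGH = LOW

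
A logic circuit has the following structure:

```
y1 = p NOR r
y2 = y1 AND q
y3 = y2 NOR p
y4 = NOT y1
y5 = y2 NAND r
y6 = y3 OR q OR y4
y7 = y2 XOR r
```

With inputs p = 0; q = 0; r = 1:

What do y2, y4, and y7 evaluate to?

y2 = 0  y4 = 1  y7 = 1

y1 = p NOR r = 0 NOR 1 = 0
y2 = y1 AND q = 0 AND 0 = 0
y4 = NOT y1 = NOT 0 = 1
y7 = y2 XOR r = 0 XOR 1 = 1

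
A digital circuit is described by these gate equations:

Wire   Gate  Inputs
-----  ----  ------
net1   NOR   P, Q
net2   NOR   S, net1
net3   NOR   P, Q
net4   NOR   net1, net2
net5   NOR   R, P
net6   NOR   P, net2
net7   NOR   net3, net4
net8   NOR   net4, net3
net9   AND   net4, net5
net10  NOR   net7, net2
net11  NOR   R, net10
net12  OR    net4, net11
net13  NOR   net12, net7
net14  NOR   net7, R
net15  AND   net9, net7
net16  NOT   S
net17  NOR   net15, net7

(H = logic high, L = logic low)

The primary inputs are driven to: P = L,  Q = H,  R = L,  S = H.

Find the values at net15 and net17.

net1 = P NOR Q = L NOR H = L
net2 = S NOR net1 = H NOR L = L
net3 = P NOR Q = L NOR H = L
net4 = net1 NOR net2 = L NOR L = H
net5 = R NOR P = L NOR L = H
net7 = net3 NOR net4 = L NOR H = L
net9 = net4 AND net5 = H AND H = H
net15 = net9 AND net7 = H AND L = L
net17 = net15 NOR net7 = L NOR L = H

net15 = L; net17 = H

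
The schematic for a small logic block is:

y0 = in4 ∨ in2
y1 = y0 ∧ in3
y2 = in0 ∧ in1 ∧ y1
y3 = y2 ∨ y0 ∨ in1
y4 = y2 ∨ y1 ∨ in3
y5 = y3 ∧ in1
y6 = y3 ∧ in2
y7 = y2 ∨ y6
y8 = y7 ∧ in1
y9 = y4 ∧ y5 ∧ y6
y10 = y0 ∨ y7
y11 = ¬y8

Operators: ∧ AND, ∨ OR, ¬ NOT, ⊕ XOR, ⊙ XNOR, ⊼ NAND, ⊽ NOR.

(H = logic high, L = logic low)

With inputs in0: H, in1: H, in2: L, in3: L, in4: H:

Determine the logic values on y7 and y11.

y0 = in4 OR in2 = H OR L = H
y1 = y0 AND in3 = H AND L = L
y2 = in0 AND in1 AND y1 = H AND H AND L = L
y3 = y2 OR y0 OR in1 = L OR H OR H = H
y6 = y3 AND in2 = H AND L = L
y7 = y2 OR y6 = L OR L = L
y8 = y7 AND in1 = L AND H = L
y11 = NOT y8 = NOT L = H

y7 = L  y11 = H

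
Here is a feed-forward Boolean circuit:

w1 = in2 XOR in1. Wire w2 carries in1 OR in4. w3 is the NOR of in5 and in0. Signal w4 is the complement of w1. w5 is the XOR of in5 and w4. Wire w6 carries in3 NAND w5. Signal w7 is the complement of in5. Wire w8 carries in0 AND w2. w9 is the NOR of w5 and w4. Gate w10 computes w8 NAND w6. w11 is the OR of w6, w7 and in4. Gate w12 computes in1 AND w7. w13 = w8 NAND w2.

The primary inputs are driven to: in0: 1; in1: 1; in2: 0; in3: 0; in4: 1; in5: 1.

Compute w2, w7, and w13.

w2 = in1 OR in4 = 1 OR 1 = 1
w7 = NOT in5 = NOT 1 = 0
w8 = in0 AND w2 = 1 AND 1 = 1
w13 = w8 NAND w2 = 1 NAND 1 = 0

w2 = 1  w7 = 0  w13 = 0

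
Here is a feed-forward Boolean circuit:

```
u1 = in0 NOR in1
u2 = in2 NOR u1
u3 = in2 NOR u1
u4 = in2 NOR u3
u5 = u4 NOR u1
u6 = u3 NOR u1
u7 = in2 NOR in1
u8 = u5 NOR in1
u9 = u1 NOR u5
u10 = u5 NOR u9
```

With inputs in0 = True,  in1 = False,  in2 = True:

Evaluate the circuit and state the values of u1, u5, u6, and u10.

u1 = False, u5 = True, u6 = True, u10 = False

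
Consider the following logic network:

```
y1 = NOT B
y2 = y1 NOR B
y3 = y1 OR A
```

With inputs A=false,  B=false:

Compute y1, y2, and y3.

y1 = true  y2 = false  y3 = true

y1 = NOT B = NOT false = true
y2 = y1 NOR B = true NOR false = false
y3 = y1 OR A = true OR false = true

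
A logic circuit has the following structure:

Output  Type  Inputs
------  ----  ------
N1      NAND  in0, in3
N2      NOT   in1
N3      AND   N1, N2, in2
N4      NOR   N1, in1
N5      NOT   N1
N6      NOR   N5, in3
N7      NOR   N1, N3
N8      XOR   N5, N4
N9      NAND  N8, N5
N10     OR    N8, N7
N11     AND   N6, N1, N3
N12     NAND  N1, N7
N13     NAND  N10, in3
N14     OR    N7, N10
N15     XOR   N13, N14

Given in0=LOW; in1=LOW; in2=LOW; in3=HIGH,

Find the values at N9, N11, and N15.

N9 = HIGH; N11 = LOW; N15 = HIGH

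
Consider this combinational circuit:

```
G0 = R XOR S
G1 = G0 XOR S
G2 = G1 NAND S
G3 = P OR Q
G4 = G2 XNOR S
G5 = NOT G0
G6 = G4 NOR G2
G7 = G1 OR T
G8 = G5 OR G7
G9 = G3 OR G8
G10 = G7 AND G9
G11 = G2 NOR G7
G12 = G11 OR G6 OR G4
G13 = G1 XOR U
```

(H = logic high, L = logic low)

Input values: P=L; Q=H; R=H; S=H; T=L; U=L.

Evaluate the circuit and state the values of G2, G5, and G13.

G0 = R XOR S = H XOR H = L
G1 = G0 XOR S = L XOR H = H
G2 = G1 NAND S = H NAND H = L
G5 = NOT G0 = NOT L = H
G13 = G1 XOR U = H XOR L = H

G2 = L  G5 = H  G13 = H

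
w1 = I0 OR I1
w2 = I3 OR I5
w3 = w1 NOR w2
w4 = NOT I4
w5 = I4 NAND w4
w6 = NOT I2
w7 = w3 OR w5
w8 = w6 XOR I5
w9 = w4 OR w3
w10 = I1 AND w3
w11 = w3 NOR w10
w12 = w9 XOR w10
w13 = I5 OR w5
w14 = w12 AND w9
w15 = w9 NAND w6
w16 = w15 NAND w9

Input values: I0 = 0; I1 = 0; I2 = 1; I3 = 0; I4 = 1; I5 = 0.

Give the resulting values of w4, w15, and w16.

w1 = I0 OR I1 = 0 OR 0 = 0
w2 = I3 OR I5 = 0 OR 0 = 0
w3 = w1 NOR w2 = 0 NOR 0 = 1
w4 = NOT I4 = NOT 1 = 0
w6 = NOT I2 = NOT 1 = 0
w9 = w4 OR w3 = 0 OR 1 = 1
w15 = w9 NAND w6 = 1 NAND 0 = 1
w16 = w15 NAND w9 = 1 NAND 1 = 0

w4 = 0, w15 = 1, w16 = 0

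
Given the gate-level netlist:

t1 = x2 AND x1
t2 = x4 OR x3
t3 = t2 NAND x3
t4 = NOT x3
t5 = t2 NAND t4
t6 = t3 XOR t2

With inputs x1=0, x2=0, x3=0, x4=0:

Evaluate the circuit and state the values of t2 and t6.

t2 = x4 OR x3 = 0 OR 0 = 0
t3 = t2 NAND x3 = 0 NAND 0 = 1
t6 = t3 XOR t2 = 1 XOR 0 = 1

t2 = 0, t6 = 1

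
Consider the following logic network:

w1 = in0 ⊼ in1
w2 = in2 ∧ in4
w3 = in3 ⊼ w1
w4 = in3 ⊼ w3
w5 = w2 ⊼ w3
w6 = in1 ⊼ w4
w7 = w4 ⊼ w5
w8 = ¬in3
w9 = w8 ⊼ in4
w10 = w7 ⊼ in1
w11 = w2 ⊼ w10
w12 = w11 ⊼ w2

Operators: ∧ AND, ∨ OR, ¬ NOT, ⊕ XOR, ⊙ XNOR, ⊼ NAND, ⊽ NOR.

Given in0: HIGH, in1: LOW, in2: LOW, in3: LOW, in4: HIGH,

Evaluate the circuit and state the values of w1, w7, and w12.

w1 = HIGH, w7 = LOW, w12 = HIGH

w1 = in0 NAND in1 = HIGH NAND LOW = HIGH
w2 = in2 AND in4 = LOW AND HIGH = LOW
w3 = in3 NAND w1 = LOW NAND HIGH = HIGH
w4 = in3 NAND w3 = LOW NAND HIGH = HIGH
w5 = w2 NAND w3 = LOW NAND HIGH = HIGH
w7 = w4 NAND w5 = HIGH NAND HIGH = LOW
w10 = w7 NAND in1 = LOW NAND LOW = HIGH
w11 = w2 NAND w10 = LOW NAND HIGH = HIGH
w12 = w11 NAND w2 = HIGH NAND LOW = HIGH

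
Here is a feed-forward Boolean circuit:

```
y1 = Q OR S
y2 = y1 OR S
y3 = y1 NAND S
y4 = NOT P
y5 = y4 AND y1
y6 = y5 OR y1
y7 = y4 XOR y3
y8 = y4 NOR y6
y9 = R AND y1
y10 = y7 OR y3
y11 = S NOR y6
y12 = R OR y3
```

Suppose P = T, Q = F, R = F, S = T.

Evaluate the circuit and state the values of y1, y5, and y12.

y1 = T, y5 = F, y12 = F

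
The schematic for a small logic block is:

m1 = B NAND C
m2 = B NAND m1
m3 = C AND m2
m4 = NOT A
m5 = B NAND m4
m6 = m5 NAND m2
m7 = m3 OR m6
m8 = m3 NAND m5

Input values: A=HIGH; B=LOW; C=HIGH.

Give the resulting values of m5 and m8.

m5 = HIGH; m8 = LOW

m1 = B NAND C = LOW NAND HIGH = HIGH
m2 = B NAND m1 = LOW NAND HIGH = HIGH
m3 = C AND m2 = HIGH AND HIGH = HIGH
m4 = NOT A = NOT HIGH = LOW
m5 = B NAND m4 = LOW NAND LOW = HIGH
m8 = m3 NAND m5 = HIGH NAND HIGH = LOW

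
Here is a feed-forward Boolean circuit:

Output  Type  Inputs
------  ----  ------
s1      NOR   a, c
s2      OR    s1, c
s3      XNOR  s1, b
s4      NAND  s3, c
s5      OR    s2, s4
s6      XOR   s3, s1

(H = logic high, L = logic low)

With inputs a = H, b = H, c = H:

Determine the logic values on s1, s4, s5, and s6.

s1 = L, s4 = H, s5 = H, s6 = L

s1 = a NOR c = H NOR H = L
s2 = s1 OR c = L OR H = H
s3 = s1 XNOR b = L XNOR H = L
s4 = s3 NAND c = L NAND H = H
s5 = s2 OR s4 = H OR H = H
s6 = s3 XOR s1 = L XOR L = L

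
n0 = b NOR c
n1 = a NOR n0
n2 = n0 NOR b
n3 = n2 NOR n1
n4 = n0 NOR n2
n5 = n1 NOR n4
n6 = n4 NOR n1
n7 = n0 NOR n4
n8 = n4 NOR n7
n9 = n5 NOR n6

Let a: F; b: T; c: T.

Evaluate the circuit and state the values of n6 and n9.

n6 = F; n9 = T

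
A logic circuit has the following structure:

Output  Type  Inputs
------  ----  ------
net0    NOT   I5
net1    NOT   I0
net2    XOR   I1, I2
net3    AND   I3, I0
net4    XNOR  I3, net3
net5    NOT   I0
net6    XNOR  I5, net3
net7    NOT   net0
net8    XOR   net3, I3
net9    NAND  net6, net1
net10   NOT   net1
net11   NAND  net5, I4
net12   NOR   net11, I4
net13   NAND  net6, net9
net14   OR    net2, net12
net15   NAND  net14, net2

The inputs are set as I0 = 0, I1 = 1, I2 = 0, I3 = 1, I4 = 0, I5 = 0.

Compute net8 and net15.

net8 = 1, net15 = 0

net2 = I1 XOR I2 = 1 XOR 0 = 1
net3 = I3 AND I0 = 1 AND 0 = 0
net5 = NOT I0 = NOT 0 = 1
net8 = net3 XOR I3 = 0 XOR 1 = 1
net11 = net5 NAND I4 = 1 NAND 0 = 1
net12 = net11 NOR I4 = 1 NOR 0 = 0
net14 = net2 OR net12 = 1 OR 0 = 1
net15 = net14 NAND net2 = 1 NAND 1 = 0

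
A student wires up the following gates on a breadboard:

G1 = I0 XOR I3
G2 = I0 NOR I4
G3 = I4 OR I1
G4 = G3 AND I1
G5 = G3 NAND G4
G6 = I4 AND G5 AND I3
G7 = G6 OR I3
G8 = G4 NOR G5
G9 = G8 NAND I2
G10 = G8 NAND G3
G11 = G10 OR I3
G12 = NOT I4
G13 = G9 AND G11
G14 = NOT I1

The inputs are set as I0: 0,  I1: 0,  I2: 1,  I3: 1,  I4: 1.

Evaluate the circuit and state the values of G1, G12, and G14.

G1 = 1, G12 = 0, G14 = 1

G1 = I0 XOR I3 = 0 XOR 1 = 1
G12 = NOT I4 = NOT 1 = 0
G14 = NOT I1 = NOT 0 = 1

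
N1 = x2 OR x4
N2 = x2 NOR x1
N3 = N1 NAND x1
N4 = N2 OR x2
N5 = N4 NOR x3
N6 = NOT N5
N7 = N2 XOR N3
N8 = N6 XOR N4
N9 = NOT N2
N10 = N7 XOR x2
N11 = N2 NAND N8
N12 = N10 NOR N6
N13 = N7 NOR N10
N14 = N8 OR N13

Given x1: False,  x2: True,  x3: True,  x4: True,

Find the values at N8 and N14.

N8 = False; N14 = False

N1 = x2 OR x4 = True OR True = True
N2 = x2 NOR x1 = True NOR False = False
N3 = N1 NAND x1 = True NAND False = True
N4 = N2 OR x2 = False OR True = True
N5 = N4 NOR x3 = True NOR True = False
N6 = NOT N5 = NOT False = True
N7 = N2 XOR N3 = False XOR True = True
N8 = N6 XOR N4 = True XOR True = False
N10 = N7 XOR x2 = True XOR True = False
N13 = N7 NOR N10 = True NOR False = False
N14 = N8 OR N13 = False OR False = False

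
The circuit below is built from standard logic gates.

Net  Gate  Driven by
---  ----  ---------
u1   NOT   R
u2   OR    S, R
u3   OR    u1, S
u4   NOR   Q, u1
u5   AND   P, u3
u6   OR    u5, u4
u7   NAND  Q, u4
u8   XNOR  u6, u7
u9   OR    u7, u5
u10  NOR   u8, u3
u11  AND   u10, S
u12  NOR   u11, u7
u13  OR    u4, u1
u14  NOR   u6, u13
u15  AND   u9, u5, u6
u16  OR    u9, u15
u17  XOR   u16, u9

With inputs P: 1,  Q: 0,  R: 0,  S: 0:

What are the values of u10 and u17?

u10 = 0  u17 = 0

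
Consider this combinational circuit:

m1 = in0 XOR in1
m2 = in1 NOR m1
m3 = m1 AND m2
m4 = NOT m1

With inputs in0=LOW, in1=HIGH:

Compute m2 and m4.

m2 = LOW, m4 = LOW

m1 = in0 XOR in1 = LOW XOR HIGH = HIGH
m2 = in1 NOR m1 = HIGH NOR HIGH = LOW
m4 = NOT m1 = NOT HIGH = LOW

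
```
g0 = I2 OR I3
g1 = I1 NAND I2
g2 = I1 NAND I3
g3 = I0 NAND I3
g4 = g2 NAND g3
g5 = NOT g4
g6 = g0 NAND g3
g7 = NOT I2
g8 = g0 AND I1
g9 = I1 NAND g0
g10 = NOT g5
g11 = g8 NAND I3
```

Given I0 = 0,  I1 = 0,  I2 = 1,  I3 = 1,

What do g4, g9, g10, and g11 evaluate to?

g0 = I2 OR I3 = 1 OR 1 = 1
g2 = I1 NAND I3 = 0 NAND 1 = 1
g3 = I0 NAND I3 = 0 NAND 1 = 1
g4 = g2 NAND g3 = 1 NAND 1 = 0
g5 = NOT g4 = NOT 0 = 1
g8 = g0 AND I1 = 1 AND 0 = 0
g9 = I1 NAND g0 = 0 NAND 1 = 1
g10 = NOT g5 = NOT 1 = 0
g11 = g8 NAND I3 = 0 NAND 1 = 1

g4 = 0, g9 = 1, g10 = 0, g11 = 1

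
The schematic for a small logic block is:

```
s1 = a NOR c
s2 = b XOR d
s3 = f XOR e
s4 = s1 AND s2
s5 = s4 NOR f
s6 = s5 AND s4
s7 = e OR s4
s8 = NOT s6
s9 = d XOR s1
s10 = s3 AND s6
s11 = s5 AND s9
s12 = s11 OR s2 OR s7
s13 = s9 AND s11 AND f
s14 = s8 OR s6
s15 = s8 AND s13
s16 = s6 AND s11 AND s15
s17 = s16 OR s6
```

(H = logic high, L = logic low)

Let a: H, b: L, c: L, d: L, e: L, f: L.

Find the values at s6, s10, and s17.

s1 = a NOR c = H NOR L = L
s2 = b XOR d = L XOR L = L
s3 = f XOR e = L XOR L = L
s4 = s1 AND s2 = L AND L = L
s5 = s4 NOR f = L NOR L = H
s6 = s5 AND s4 = H AND L = L
s8 = NOT s6 = NOT L = H
s9 = d XOR s1 = L XOR L = L
s10 = s3 AND s6 = L AND L = L
s11 = s5 AND s9 = H AND L = L
s13 = s9 AND s11 AND f = L AND L AND L = L
s15 = s8 AND s13 = H AND L = L
s16 = s6 AND s11 AND s15 = L AND L AND L = L
s17 = s16 OR s6 = L OR L = L

s6 = L; s10 = L; s17 = L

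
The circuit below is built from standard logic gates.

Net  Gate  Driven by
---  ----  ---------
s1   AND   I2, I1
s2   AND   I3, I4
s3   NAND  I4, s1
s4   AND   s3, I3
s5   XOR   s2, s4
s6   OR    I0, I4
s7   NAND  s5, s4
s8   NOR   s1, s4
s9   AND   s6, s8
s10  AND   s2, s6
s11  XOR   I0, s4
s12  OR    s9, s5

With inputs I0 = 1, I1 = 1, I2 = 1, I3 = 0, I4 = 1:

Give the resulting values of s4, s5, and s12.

s4 = 0, s5 = 0, s12 = 0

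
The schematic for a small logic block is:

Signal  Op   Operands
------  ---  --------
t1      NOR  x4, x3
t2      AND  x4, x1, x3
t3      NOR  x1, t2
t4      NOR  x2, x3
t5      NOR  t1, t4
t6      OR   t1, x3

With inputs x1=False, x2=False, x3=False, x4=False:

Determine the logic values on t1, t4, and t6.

t1 = x4 NOR x3 = False NOR False = True
t4 = x2 NOR x3 = False NOR False = True
t6 = t1 OR x3 = True OR False = True

t1 = True, t4 = True, t6 = True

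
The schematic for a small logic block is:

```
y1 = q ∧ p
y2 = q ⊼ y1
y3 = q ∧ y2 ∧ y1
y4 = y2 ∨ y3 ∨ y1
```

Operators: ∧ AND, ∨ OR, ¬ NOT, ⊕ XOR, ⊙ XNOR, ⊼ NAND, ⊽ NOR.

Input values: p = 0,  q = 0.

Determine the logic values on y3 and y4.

y3 = 0, y4 = 1

y1 = q AND p = 0 AND 0 = 0
y2 = q NAND y1 = 0 NAND 0 = 1
y3 = q AND y2 AND y1 = 0 AND 1 AND 0 = 0
y4 = y2 OR y3 OR y1 = 1 OR 0 OR 0 = 1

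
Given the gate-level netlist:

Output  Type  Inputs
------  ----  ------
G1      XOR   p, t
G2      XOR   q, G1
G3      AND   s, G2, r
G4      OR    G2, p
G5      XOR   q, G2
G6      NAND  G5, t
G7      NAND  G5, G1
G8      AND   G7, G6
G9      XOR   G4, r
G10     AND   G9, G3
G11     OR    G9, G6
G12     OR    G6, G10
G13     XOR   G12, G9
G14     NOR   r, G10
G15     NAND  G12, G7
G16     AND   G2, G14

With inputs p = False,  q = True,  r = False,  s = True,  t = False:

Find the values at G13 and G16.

G13 = False  G16 = True

G1 = p XOR t = False XOR False = False
G2 = q XOR G1 = True XOR False = True
G3 = s AND G2 AND r = True AND True AND False = False
G4 = G2 OR p = True OR False = True
G5 = q XOR G2 = True XOR True = False
G6 = G5 NAND t = False NAND False = True
G9 = G4 XOR r = True XOR False = True
G10 = G9 AND G3 = True AND False = False
G12 = G6 OR G10 = True OR False = True
G13 = G12 XOR G9 = True XOR True = False
G14 = r NOR G10 = False NOR False = True
G16 = G2 AND G14 = True AND True = True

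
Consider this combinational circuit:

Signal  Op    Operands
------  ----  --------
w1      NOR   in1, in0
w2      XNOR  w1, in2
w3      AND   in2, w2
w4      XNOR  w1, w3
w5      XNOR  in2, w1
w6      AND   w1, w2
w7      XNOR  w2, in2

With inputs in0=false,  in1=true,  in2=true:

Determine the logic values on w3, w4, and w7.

w3 = false, w4 = true, w7 = false

w1 = in1 NOR in0 = true NOR false = false
w2 = w1 XNOR in2 = false XNOR true = false
w3 = in2 AND w2 = true AND false = false
w4 = w1 XNOR w3 = false XNOR false = true
w7 = w2 XNOR in2 = false XNOR true = false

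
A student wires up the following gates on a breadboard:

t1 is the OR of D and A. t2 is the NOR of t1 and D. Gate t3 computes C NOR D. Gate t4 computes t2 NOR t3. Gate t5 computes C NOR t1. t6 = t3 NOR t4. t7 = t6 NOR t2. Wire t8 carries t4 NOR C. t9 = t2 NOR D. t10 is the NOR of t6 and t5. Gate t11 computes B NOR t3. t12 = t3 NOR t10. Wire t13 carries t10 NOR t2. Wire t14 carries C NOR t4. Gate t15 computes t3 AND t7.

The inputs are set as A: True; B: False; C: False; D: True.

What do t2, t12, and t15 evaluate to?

t2 = False  t12 = False  t15 = False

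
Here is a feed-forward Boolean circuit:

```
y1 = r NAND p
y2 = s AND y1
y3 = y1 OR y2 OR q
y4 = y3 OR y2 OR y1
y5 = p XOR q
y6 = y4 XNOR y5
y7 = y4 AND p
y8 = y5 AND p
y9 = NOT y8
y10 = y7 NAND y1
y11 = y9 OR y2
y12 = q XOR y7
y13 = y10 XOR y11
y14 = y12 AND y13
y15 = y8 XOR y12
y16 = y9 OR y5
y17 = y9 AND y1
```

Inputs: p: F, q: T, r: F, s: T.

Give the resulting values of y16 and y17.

y1 = r NAND p = F NAND F = T
y5 = p XOR q = F XOR T = T
y8 = y5 AND p = T AND F = F
y9 = NOT y8 = NOT F = T
y16 = y9 OR y5 = T OR T = T
y17 = y9 AND y1 = T AND T = T

y16 = T  y17 = T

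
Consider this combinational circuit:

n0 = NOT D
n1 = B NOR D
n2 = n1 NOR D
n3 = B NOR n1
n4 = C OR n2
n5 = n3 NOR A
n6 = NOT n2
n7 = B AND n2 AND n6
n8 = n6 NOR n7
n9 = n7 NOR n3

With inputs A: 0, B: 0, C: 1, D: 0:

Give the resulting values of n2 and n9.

n1 = B NOR D = 0 NOR 0 = 1
n2 = n1 NOR D = 1 NOR 0 = 0
n3 = B NOR n1 = 0 NOR 1 = 0
n6 = NOT n2 = NOT 0 = 1
n7 = B AND n2 AND n6 = 0 AND 0 AND 1 = 0
n9 = n7 NOR n3 = 0 NOR 0 = 1

n2 = 0, n9 = 1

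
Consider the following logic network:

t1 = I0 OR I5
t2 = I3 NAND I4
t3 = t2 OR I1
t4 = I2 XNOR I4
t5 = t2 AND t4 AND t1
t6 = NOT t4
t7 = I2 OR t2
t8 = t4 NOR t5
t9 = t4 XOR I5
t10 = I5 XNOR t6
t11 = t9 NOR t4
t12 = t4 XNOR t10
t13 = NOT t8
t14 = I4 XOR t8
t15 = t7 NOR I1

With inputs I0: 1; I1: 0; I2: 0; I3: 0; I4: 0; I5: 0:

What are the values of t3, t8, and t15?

t1 = I0 OR I5 = 1 OR 0 = 1
t2 = I3 NAND I4 = 0 NAND 0 = 1
t3 = t2 OR I1 = 1 OR 0 = 1
t4 = I2 XNOR I4 = 0 XNOR 0 = 1
t5 = t2 AND t4 AND t1 = 1 AND 1 AND 1 = 1
t7 = I2 OR t2 = 0 OR 1 = 1
t8 = t4 NOR t5 = 1 NOR 1 = 0
t15 = t7 NOR I1 = 1 NOR 0 = 0

t3 = 1, t8 = 0, t15 = 0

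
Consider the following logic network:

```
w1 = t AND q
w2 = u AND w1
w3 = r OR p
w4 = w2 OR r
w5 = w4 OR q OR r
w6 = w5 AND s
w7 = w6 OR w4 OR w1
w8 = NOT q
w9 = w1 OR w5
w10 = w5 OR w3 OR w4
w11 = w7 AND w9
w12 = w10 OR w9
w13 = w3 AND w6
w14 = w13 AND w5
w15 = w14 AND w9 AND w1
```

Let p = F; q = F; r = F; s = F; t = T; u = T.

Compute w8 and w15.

w8 = T; w15 = F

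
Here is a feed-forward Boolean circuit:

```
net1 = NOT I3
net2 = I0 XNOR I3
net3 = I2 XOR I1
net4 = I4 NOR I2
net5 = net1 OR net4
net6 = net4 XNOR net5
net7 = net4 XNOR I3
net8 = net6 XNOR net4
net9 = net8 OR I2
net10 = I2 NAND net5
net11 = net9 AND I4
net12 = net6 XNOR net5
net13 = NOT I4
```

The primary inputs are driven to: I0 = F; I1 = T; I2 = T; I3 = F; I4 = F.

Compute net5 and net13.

net5 = T, net13 = T

net1 = NOT I3 = NOT F = T
net4 = I4 NOR I2 = F NOR T = F
net5 = net1 OR net4 = T OR F = T
net13 = NOT I4 = NOT F = T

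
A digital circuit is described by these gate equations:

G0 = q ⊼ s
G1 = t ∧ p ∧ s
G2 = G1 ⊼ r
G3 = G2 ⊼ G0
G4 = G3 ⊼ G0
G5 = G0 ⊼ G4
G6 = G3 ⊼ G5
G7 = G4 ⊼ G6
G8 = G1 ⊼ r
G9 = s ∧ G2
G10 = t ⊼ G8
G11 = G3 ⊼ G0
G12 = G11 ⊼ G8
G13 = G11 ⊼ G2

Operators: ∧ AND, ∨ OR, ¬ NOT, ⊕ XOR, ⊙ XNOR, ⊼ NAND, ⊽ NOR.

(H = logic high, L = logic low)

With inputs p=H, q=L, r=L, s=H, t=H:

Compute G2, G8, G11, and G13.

G2 = H, G8 = H, G11 = H, G13 = L

G0 = q NAND s = L NAND H = H
G1 = t AND p AND s = H AND H AND H = H
G2 = G1 NAND r = H NAND L = H
G3 = G2 NAND G0 = H NAND H = L
G8 = G1 NAND r = H NAND L = H
G11 = G3 NAND G0 = L NAND H = H
G13 = G11 NAND G2 = H NAND H = L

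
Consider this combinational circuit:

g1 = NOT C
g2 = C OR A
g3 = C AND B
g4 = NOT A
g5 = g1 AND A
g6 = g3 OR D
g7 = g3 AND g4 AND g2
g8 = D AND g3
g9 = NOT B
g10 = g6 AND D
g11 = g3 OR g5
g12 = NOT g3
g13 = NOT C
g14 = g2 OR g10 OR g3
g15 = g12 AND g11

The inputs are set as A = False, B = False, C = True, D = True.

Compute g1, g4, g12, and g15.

g1 = NOT C = NOT True = False
g3 = C AND B = True AND False = False
g4 = NOT A = NOT False = True
g5 = g1 AND A = False AND False = False
g11 = g3 OR g5 = False OR False = False
g12 = NOT g3 = NOT False = True
g15 = g12 AND g11 = True AND False = False

g1 = False; g4 = True; g12 = True; g15 = False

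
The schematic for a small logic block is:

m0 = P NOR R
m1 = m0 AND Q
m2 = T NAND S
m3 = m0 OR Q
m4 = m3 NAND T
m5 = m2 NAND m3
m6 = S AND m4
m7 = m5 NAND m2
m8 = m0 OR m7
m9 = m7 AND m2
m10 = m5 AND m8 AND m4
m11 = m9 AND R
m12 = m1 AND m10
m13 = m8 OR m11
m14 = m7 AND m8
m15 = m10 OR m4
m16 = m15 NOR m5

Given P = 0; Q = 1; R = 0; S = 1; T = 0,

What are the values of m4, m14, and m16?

m4 = 1, m14 = 1, m16 = 0

m0 = P NOR R = 0 NOR 0 = 1
m2 = T NAND S = 0 NAND 1 = 1
m3 = m0 OR Q = 1 OR 1 = 1
m4 = m3 NAND T = 1 NAND 0 = 1
m5 = m2 NAND m3 = 1 NAND 1 = 0
m7 = m5 NAND m2 = 0 NAND 1 = 1
m8 = m0 OR m7 = 1 OR 1 = 1
m10 = m5 AND m8 AND m4 = 0 AND 1 AND 1 = 0
m14 = m7 AND m8 = 1 AND 1 = 1
m15 = m10 OR m4 = 0 OR 1 = 1
m16 = m15 NOR m5 = 1 NOR 0 = 0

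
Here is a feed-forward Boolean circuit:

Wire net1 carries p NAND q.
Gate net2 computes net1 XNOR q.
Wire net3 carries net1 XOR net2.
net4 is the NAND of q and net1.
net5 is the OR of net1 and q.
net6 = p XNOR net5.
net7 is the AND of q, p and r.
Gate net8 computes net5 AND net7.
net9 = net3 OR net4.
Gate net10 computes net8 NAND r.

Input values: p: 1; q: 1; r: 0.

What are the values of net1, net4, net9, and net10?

net1 = p NAND q = 1 NAND 1 = 0
net2 = net1 XNOR q = 0 XNOR 1 = 0
net3 = net1 XOR net2 = 0 XOR 0 = 0
net4 = q NAND net1 = 1 NAND 0 = 1
net5 = net1 OR q = 0 OR 1 = 1
net7 = q AND p AND r = 1 AND 1 AND 0 = 0
net8 = net5 AND net7 = 1 AND 0 = 0
net9 = net3 OR net4 = 0 OR 1 = 1
net10 = net8 NAND r = 0 NAND 0 = 1

net1 = 0, net4 = 1, net9 = 1, net10 = 1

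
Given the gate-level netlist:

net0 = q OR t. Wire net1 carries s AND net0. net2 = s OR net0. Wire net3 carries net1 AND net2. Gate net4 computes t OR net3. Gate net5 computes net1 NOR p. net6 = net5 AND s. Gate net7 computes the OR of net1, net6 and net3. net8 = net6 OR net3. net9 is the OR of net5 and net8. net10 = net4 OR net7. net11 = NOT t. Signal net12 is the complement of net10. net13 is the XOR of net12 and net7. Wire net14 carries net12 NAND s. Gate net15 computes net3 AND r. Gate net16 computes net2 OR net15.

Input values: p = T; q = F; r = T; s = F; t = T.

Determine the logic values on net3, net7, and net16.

net3 = F, net7 = F, net16 = T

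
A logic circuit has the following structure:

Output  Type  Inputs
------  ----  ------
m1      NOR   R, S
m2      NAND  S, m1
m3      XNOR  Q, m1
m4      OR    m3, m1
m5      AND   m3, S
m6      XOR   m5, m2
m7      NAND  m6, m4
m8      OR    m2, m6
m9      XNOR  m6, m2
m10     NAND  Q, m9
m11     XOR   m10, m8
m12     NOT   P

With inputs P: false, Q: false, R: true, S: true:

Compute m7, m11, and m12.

m1 = R NOR S = true NOR true = false
m2 = S NAND m1 = true NAND false = true
m3 = Q XNOR m1 = false XNOR false = true
m4 = m3 OR m1 = true OR false = true
m5 = m3 AND S = true AND true = true
m6 = m5 XOR m2 = true XOR true = false
m7 = m6 NAND m4 = false NAND true = true
m8 = m2 OR m6 = true OR false = true
m9 = m6 XNOR m2 = false XNOR true = false
m10 = Q NAND m9 = false NAND false = true
m11 = m10 XOR m8 = true XOR true = false
m12 = NOT P = NOT false = true

m7 = true, m11 = false, m12 = true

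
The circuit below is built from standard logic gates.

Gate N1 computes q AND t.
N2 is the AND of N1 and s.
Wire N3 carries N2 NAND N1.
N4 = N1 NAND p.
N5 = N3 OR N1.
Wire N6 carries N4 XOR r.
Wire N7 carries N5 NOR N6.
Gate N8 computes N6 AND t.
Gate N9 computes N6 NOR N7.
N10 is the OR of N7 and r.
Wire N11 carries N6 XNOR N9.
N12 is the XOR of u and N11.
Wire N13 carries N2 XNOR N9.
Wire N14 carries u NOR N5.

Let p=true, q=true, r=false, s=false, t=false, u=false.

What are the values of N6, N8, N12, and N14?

N6 = true, N8 = false, N12 = false, N14 = false

N1 = q AND t = true AND false = false
N2 = N1 AND s = false AND false = false
N3 = N2 NAND N1 = false NAND false = true
N4 = N1 NAND p = false NAND true = true
N5 = N3 OR N1 = true OR false = true
N6 = N4 XOR r = true XOR false = true
N7 = N5 NOR N6 = true NOR true = false
N8 = N6 AND t = true AND false = false
N9 = N6 NOR N7 = true NOR false = false
N11 = N6 XNOR N9 = true XNOR false = false
N12 = u XOR N11 = false XOR false = false
N14 = u NOR N5 = false NOR true = false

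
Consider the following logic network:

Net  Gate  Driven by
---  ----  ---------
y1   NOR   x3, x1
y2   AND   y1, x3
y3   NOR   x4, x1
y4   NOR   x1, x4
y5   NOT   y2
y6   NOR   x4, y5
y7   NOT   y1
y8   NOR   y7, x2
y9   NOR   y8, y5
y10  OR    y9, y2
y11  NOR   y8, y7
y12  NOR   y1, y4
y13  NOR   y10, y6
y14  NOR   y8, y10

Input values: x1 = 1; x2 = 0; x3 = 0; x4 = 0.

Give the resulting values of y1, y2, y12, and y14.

y1 = 0  y2 = 0  y12 = 1  y14 = 1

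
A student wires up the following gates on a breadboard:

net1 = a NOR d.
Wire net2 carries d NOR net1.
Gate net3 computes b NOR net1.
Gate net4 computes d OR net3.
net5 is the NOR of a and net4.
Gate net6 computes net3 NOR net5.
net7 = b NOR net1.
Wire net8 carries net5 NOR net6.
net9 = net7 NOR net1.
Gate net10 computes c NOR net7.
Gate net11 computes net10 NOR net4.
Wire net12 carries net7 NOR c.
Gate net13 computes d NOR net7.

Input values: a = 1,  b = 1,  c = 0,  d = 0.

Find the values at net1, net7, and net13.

net1 = 0, net7 = 0, net13 = 1

net1 = a NOR d = 1 NOR 0 = 0
net7 = b NOR net1 = 1 NOR 0 = 0
net13 = d NOR net7 = 0 NOR 0 = 1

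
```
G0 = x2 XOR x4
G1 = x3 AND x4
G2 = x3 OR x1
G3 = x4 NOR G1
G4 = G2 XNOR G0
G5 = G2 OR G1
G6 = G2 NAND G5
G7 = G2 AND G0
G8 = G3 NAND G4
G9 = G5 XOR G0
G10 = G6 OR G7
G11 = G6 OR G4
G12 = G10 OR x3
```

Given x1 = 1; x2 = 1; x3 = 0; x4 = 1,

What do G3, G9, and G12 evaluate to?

G0 = x2 XOR x4 = 1 XOR 1 = 0
G1 = x3 AND x4 = 0 AND 1 = 0
G2 = x3 OR x1 = 0 OR 1 = 1
G3 = x4 NOR G1 = 1 NOR 0 = 0
G5 = G2 OR G1 = 1 OR 0 = 1
G6 = G2 NAND G5 = 1 NAND 1 = 0
G7 = G2 AND G0 = 1 AND 0 = 0
G9 = G5 XOR G0 = 1 XOR 0 = 1
G10 = G6 OR G7 = 0 OR 0 = 0
G12 = G10 OR x3 = 0 OR 0 = 0

G3 = 0  G9 = 1  G12 = 0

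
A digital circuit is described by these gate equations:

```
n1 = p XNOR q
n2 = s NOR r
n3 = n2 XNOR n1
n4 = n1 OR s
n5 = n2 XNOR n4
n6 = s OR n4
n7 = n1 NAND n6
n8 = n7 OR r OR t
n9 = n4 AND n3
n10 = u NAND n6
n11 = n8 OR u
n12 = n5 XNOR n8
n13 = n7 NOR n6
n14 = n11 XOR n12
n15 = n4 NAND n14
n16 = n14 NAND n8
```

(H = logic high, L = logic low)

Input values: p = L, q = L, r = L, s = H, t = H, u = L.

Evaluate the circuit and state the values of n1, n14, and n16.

n1 = H  n14 = H  n16 = L

n1 = p XNOR q = L XNOR L = H
n2 = s NOR r = H NOR L = L
n4 = n1 OR s = H OR H = H
n5 = n2 XNOR n4 = L XNOR H = L
n6 = s OR n4 = H OR H = H
n7 = n1 NAND n6 = H NAND H = L
n8 = n7 OR r OR t = L OR L OR H = H
n11 = n8 OR u = H OR L = H
n12 = n5 XNOR n8 = L XNOR H = L
n14 = n11 XOR n12 = H XOR L = H
n16 = n14 NAND n8 = H NAND H = L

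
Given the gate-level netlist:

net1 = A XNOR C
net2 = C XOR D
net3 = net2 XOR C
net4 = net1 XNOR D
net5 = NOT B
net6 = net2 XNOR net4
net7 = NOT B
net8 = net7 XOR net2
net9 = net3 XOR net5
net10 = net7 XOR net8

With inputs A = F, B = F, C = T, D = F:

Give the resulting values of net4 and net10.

net4 = T, net10 = T

net1 = A XNOR C = F XNOR T = F
net2 = C XOR D = T XOR F = T
net4 = net1 XNOR D = F XNOR F = T
net7 = NOT B = NOT F = T
net8 = net7 XOR net2 = T XOR T = F
net10 = net7 XOR net8 = T XOR F = T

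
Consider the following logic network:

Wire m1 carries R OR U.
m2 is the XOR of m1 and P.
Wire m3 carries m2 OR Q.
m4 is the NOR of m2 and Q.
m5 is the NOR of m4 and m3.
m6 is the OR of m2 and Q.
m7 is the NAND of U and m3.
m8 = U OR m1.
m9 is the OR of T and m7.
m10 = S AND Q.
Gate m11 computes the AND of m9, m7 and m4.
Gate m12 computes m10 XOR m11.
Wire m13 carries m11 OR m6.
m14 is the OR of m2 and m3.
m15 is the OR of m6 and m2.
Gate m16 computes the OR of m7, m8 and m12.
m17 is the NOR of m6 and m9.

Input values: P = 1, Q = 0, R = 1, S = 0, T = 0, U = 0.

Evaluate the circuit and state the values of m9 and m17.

m1 = R OR U = 1 OR 0 = 1
m2 = m1 XOR P = 1 XOR 1 = 0
m3 = m2 OR Q = 0 OR 0 = 0
m6 = m2 OR Q = 0 OR 0 = 0
m7 = U NAND m3 = 0 NAND 0 = 1
m9 = T OR m7 = 0 OR 1 = 1
m17 = m6 NOR m9 = 0 NOR 1 = 0

m9 = 1  m17 = 0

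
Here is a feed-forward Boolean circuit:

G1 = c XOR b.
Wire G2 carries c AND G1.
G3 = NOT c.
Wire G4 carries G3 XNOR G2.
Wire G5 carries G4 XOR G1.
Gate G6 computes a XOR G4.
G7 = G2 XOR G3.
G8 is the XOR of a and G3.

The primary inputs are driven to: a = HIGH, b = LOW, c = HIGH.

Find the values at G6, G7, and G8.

G6 = HIGH, G7 = HIGH, G8 = HIGH

G1 = c XOR b = HIGH XOR LOW = HIGH
G2 = c AND G1 = HIGH AND HIGH = HIGH
G3 = NOT c = NOT HIGH = LOW
G4 = G3 XNOR G2 = LOW XNOR HIGH = LOW
G6 = a XOR G4 = HIGH XOR LOW = HIGH
G7 = G2 XOR G3 = HIGH XOR LOW = HIGH
G8 = a XOR G3 = HIGH XOR LOW = HIGH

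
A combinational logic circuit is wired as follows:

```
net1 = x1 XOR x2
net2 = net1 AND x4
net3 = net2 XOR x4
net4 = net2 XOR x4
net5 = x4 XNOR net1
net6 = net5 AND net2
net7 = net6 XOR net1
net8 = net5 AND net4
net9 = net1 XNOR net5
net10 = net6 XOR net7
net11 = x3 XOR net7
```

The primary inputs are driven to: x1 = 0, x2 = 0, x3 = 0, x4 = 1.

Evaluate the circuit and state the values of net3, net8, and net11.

net3 = 1; net8 = 0; net11 = 0

net1 = x1 XOR x2 = 0 XOR 0 = 0
net2 = net1 AND x4 = 0 AND 1 = 0
net3 = net2 XOR x4 = 0 XOR 1 = 1
net4 = net2 XOR x4 = 0 XOR 1 = 1
net5 = x4 XNOR net1 = 1 XNOR 0 = 0
net6 = net5 AND net2 = 0 AND 0 = 0
net7 = net6 XOR net1 = 0 XOR 0 = 0
net8 = net5 AND net4 = 0 AND 1 = 0
net11 = x3 XOR net7 = 0 XOR 0 = 0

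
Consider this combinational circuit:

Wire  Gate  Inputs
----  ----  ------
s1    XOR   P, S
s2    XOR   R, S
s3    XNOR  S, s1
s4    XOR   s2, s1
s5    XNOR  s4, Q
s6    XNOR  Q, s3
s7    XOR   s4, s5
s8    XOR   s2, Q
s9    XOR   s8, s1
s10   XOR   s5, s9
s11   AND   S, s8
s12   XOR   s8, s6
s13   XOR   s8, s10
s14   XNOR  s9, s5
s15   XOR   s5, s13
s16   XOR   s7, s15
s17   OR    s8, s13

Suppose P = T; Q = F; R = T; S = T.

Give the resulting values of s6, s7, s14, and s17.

s6 = T, s7 = T, s14 = F, s17 = T

s1 = P XOR S = T XOR T = F
s2 = R XOR S = T XOR T = F
s3 = S XNOR s1 = T XNOR F = F
s4 = s2 XOR s1 = F XOR F = F
s5 = s4 XNOR Q = F XNOR F = T
s6 = Q XNOR s3 = F XNOR F = T
s7 = s4 XOR s5 = F XOR T = T
s8 = s2 XOR Q = F XOR F = F
s9 = s8 XOR s1 = F XOR F = F
s10 = s5 XOR s9 = T XOR F = T
s13 = s8 XOR s10 = F XOR T = T
s14 = s9 XNOR s5 = F XNOR T = F
s17 = s8 OR s13 = F OR T = T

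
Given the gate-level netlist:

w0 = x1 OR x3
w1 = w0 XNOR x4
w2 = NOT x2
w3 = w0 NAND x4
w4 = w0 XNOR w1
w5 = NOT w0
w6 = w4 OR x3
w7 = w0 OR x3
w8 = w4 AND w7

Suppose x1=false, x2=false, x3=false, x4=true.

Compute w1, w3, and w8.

w0 = x1 OR x3 = false OR false = false
w1 = w0 XNOR x4 = false XNOR true = false
w3 = w0 NAND x4 = false NAND true = true
w4 = w0 XNOR w1 = false XNOR false = true
w7 = w0 OR x3 = false OR false = false
w8 = w4 AND w7 = true AND false = false

w1 = false, w3 = true, w8 = false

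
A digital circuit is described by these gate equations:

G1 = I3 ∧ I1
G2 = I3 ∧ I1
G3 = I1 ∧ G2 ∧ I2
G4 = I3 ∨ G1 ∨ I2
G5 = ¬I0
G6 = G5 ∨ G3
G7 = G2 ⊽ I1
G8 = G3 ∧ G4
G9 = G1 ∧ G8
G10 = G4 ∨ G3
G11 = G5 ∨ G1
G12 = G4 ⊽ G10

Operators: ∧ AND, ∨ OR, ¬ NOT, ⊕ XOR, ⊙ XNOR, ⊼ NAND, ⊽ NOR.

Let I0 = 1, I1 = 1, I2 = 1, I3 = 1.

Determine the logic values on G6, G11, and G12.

G6 = 1, G11 = 1, G12 = 0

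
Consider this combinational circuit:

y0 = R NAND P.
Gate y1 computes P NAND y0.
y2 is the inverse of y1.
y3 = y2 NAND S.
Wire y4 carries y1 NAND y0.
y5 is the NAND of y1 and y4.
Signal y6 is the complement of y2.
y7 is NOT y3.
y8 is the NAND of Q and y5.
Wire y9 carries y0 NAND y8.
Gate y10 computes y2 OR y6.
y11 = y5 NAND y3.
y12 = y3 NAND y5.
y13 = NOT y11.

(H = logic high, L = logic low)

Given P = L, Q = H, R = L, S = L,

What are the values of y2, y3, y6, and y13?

y0 = R NAND P = L NAND L = H
y1 = P NAND y0 = L NAND H = H
y2 = NOT y1 = NOT H = L
y3 = y2 NAND S = L NAND L = H
y4 = y1 NAND y0 = H NAND H = L
y5 = y1 NAND y4 = H NAND L = H
y6 = NOT y2 = NOT L = H
y11 = y5 NAND y3 = H NAND H = L
y13 = NOT y11 = NOT L = H

y2 = L, y3 = H, y6 = H, y13 = H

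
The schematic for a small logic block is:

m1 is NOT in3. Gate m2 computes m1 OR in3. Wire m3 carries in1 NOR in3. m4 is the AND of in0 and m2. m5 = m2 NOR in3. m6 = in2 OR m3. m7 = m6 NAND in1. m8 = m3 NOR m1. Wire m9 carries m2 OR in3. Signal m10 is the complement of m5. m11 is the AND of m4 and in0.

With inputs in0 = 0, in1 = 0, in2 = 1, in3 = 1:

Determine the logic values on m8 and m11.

m1 = NOT in3 = NOT 1 = 0
m2 = m1 OR in3 = 0 OR 1 = 1
m3 = in1 NOR in3 = 0 NOR 1 = 0
m4 = in0 AND m2 = 0 AND 1 = 0
m8 = m3 NOR m1 = 0 NOR 0 = 1
m11 = m4 AND in0 = 0 AND 0 = 0

m8 = 1, m11 = 0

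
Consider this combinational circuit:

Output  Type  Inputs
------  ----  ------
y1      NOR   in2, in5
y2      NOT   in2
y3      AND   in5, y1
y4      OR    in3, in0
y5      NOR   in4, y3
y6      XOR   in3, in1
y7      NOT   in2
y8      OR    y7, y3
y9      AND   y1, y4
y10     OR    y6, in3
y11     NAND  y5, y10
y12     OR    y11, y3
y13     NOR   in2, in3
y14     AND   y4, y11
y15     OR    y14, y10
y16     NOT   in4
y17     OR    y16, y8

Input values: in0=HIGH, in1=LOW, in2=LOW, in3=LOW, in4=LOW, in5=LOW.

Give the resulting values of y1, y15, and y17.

y1 = HIGH, y15 = HIGH, y17 = HIGH

y1 = in2 NOR in5 = LOW NOR LOW = HIGH
y3 = in5 AND y1 = LOW AND HIGH = LOW
y4 = in3 OR in0 = LOW OR HIGH = HIGH
y5 = in4 NOR y3 = LOW NOR LOW = HIGH
y6 = in3 XOR in1 = LOW XOR LOW = LOW
y7 = NOT in2 = NOT LOW = HIGH
y8 = y7 OR y3 = HIGH OR LOW = HIGH
y10 = y6 OR in3 = LOW OR LOW = LOW
y11 = y5 NAND y10 = HIGH NAND LOW = HIGH
y14 = y4 AND y11 = HIGH AND HIGH = HIGH
y15 = y14 OR y10 = HIGH OR LOW = HIGH
y16 = NOT in4 = NOT LOW = HIGH
y17 = y16 OR y8 = HIGH OR HIGH = HIGH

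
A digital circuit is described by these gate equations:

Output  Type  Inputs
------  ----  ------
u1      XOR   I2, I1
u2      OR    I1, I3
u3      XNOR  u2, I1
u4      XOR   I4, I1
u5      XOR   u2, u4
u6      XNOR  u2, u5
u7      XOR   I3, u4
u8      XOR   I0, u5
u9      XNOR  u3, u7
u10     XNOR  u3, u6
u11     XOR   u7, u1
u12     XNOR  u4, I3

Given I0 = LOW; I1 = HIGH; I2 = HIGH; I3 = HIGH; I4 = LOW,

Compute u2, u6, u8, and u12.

u2 = HIGH  u6 = LOW  u8 = LOW  u12 = HIGH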